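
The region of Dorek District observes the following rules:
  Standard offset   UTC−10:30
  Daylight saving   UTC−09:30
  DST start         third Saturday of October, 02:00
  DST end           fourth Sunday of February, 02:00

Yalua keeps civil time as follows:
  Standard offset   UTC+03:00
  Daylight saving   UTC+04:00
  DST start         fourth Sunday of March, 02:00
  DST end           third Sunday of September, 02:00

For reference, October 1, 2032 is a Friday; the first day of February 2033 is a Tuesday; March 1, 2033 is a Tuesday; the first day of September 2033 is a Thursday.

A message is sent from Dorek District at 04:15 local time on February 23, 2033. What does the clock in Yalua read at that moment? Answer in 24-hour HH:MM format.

1 October 2032 is a Friday, so the first Saturday is October 2 and the third is October 16.
1 February 2033 is a Tuesday, so the first Sunday is February 6 and the fourth is February 27.
February 23, 2033 falls between 16 October 2032 and 27 February 2033, so daylight saving is in effect and Dorek District is at UTC−09:30.
04:15 Dorek District + 9h30m = 13:45 UTC.
1 March 2033 is a Tuesday, so the first Sunday is March 6 and the fourth is March 27.
1 September 2033 is a Thursday, so the first Sunday is September 4 and the third is September 18.
At the standard offset (UTC+03:00), 13:45 UTC + 3h = 16:45 Yalua standard time.
Daylight saving runs 27 March – 18 September; the standard-time date in Yalua, February 23, 2033, is outside that window, so Yalua is on standard time at UTC+03:00.
13:45 UTC + 3h = 16:45 Yalua.

16:45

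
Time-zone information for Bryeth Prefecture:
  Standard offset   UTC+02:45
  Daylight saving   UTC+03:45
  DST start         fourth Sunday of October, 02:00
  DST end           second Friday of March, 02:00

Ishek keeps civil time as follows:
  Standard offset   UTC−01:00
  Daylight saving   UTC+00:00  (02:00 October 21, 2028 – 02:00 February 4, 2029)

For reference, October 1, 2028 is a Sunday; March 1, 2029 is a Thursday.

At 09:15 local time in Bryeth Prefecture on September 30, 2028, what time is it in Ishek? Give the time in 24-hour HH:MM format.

1 October 2028 is a Sunday, so the first Sunday is October 1 and the fourth is October 22.
1 March 2029 is a Thursday, so the first Friday is March 2 and the second is March 9.
Daylight saving runs 22 October 2028 – 9 March 2029; September 30, 2028 is outside that window, so Bryeth Prefecture is on standard time at UTC+02:45.
09:15 Bryeth Prefecture − 2h45m = 06:30 UTC.
At the standard offset (UTC−01:00), 06:30 UTC − 1h = 05:30 Ishek standard time.
Daylight saving runs 21 October 2028 – 4 February 2029; the standard-time date in Ishek, September 30, 2028, is outside that window, so Ishek is on standard time at UTC−01:00.
06:30 UTC − 1h = 05:30 Ishek.

05:30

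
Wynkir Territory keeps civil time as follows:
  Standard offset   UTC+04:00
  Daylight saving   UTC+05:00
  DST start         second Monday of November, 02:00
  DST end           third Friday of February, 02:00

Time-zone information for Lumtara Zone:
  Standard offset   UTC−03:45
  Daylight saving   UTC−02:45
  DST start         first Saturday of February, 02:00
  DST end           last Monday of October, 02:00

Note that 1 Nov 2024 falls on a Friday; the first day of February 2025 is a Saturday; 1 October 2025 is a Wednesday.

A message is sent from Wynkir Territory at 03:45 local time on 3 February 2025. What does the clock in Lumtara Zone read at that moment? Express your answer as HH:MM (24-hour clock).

1 November 2024 is a Friday, so the first Monday is November 4 and the second is November 11.
1 February 2025 is a Saturday, so the first Friday is February 7 and the third is February 21.
3 February 2025 falls between 11 November 2024 and 21 February 2025, so daylight saving is in effect and Wynkir Territory is at UTC+05:00.
03:45 Wynkir Territory − 5h = 22:45 UTC (rolling into the previous day, 2 February 2025).
1 February 2025 is a Saturday, so the first Saturday is February 1.
1 October 2025 is a Wednesday, so Mondays fall on 6, 13, 20, 27; the last is October 27.
At the standard offset (UTC−03:45), 22:45 UTC − 3h45m = 19:00 Lumtara Zone standard time.
The standard-time date in Lumtara Zone, 2 February 2025, falls between 1 February and 27 October, so daylight saving is in effect and Lumtara Zone is at UTC−02:45.
22:45 UTC − 2h45m = 20:00 Lumtara Zone.

20:00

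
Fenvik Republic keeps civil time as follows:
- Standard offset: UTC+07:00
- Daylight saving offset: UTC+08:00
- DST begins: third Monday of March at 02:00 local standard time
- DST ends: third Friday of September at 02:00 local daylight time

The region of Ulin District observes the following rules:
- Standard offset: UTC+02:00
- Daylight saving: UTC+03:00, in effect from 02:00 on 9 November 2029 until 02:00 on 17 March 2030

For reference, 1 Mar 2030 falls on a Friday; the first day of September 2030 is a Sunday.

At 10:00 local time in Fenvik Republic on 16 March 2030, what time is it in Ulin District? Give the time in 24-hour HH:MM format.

06:00

1 March 2030 is a Friday, so the first Monday is March 4 and the third is March 18.
1 September 2030 is a Sunday, so the first Friday is September 6 and the third is September 20.
16 March 2030 does not fall between 18 March and 20 September, so daylight saving is not in effect and Fenvik Republic is at UTC+07:00.
10:00 Fenvik Republic − 7h = 03:00 UTC.
At the standard offset (UTC+02:00), 03:00 UTC + 2h = 05:00 Ulin District standard time.
Daylight saving runs 9 November 2029 – 17 March 2030; the standard-time date in Ulin District, 16 March 2030, is inside that window, so Ulin District is at UTC+03:00.
03:00 UTC + 3h = 06:00 Ulin District.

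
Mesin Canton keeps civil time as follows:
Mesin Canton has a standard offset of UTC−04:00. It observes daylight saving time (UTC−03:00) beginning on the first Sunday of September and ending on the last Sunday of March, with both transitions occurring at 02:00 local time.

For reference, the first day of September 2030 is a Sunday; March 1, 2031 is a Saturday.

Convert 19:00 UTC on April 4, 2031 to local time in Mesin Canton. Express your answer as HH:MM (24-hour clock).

15:00

1 September 2030 is a Sunday, so the first Sunday is September 1.
1 March 2031 is a Saturday, so Sundays fall on 2, 9, 16, 23, 30; the last is March 30.
At the standard offset (UTC−04:00), 19:00 UTC − 4h = 15:00 Mesin Canton standard time.
The standard-time date in Mesin Canton, April 4, 2031, does not fall between 1 September 2030 and 30 March 2031, so daylight saving is not in effect and Mesin Canton is at UTC−04:00.
19:00 UTC − 4h = 15:00 local.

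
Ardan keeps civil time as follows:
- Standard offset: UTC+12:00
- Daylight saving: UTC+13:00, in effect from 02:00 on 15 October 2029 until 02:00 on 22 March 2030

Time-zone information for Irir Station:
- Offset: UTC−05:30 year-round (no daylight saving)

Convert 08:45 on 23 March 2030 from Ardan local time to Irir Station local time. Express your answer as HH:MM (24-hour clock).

23 March 2030 does not fall between 15 October 2029 and 22 March 2030, so daylight saving is not in effect and Ardan is at UTC+12:00.
08:45 Ardan − 12h = 20:45 UTC (rolling into the previous day, 22 March 2030).
Irir Station has no daylight saving, so its offset is UTC−05:30 year-round.
20:45 UTC − 5h30m = 15:15 Irir Station.

15:15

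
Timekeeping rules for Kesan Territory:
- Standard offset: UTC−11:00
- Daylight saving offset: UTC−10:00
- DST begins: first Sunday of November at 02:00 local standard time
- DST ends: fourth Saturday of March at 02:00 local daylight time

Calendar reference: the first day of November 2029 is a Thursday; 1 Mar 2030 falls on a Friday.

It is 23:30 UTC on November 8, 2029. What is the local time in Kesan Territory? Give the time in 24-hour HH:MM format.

13:30

1 November 2029 is a Thursday, so the first Sunday is November 4.
1 March 2030 is a Friday, so the first Saturday is March 2 and the fourth is March 23.
At the standard offset (UTC−11:00), 23:30 UTC − 11h = 12:30 Kesan Territory standard time.
Daylight saving runs 4 November 2029 – 23 March 2030; the standard-time date in Kesan Territory, November 8, 2029, is inside that window, so Kesan Territory is at UTC−10:00.
23:30 UTC − 10h = 13:30 local.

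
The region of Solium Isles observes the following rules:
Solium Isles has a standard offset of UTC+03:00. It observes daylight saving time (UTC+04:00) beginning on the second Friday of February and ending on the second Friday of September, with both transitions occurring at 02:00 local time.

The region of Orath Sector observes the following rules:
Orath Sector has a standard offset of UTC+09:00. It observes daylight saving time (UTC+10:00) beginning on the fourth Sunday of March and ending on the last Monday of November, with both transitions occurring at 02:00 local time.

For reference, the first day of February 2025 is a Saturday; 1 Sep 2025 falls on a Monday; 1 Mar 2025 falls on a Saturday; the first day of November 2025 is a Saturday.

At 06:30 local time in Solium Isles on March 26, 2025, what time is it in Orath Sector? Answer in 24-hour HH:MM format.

1 February 2025 is a Saturday, so the first Friday is February 7 and the second is February 14.
1 September 2025 is a Monday, so the first Friday is September 5 and the second is September 12.
March 26, 2025 falls between 14 February and 12 September, so daylight saving is in effect and Solium Isles is at UTC+04:00.
06:30 Solium Isles − 4h = 02:30 UTC.
1 March 2025 is a Saturday, so the first Sunday is March 2 and the fourth is March 23.
1 November 2025 is a Saturday, so Mondays fall on 3, 10, 17, 24; the last is November 24.
At the standard offset (UTC+09:00), 02:30 UTC + 9h = 11:30 Orath Sector standard time.
The standard-time date in Orath Sector, March 26, 2025, falls between 23 March and 24 November, so daylight saving is in effect and Orath Sector is at UTC+10:00.
02:30 UTC + 10h = 12:30 Orath Sector.

12:30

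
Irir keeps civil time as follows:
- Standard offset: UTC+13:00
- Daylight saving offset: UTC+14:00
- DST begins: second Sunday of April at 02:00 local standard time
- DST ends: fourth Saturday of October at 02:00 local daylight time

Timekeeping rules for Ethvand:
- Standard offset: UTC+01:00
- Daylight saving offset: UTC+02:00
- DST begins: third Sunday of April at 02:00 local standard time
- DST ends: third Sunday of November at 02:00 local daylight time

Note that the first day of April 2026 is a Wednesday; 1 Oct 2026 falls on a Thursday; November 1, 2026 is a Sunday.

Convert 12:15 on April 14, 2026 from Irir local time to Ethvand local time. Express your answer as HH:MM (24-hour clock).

23:15

1 April 2026 is a Wednesday, so the first Sunday is April 5 and the second is April 12.
1 October 2026 is a Thursday, so the first Saturday is October 3 and the fourth is October 24.
April 14, 2026 falls between 12 April and 24 October, so daylight saving is in effect and Irir is at UTC+14:00.
12:15 Irir − 14h = 22:15 UTC (rolling into the previous day, 13 April 2026).
1 April 2026 is a Wednesday, so the first Sunday is April 5 and the third is April 19.
1 November 2026 is a Sunday, so the first Sunday is November 1 and the third is November 15.
At the standard offset (UTC+01:00), 22:15 UTC + 1h = 23:15 Ethvand standard time.
The standard-time date in Ethvand, April 13, 2026, does not fall between 19 April and 15 November, so daylight saving is not in effect and Ethvand is at UTC+01:00.
22:15 UTC + 1h = 23:15 Ethvand.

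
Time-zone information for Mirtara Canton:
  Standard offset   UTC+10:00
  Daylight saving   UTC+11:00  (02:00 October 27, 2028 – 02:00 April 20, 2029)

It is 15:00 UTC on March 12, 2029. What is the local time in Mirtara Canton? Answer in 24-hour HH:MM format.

02:00

At the standard offset (UTC+10:00), 15:00 UTC + 10h = 01:00 Mirtara Canton standard time (rolling into the next day, 13 March 2029).
The standard-time date in Mirtara Canton, March 13, 2029, lies within the daylight-saving period (27 October 2028 – 20 April 2029), so Mirtara Canton is on daylight time, UTC+11:00.
15:00 UTC + 11h = 02:00 local (rolling into the next day, 13 March 2029).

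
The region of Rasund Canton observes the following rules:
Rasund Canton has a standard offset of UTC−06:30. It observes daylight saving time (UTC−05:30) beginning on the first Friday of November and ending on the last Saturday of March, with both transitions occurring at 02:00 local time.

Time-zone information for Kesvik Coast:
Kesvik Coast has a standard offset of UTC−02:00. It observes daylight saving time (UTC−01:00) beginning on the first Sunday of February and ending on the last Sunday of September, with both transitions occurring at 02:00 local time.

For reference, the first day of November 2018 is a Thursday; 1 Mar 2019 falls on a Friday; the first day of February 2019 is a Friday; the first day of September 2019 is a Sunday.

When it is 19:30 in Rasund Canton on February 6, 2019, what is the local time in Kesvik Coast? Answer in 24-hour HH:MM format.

00:00

1 November 2018 is a Thursday, so the first Friday is November 2.
1 March 2019 is a Friday, so Saturdays fall on 2, 9, 16, 23, 30; the last is March 30.
Daylight saving runs 2 November 2018 – 30 March 2019; February 6, 2019 is inside that window, so Rasund Canton is at UTC−05:30.
19:30 Rasund Canton + 5h30m = 01:00 UTC (rolling into the next day, 7 February 2019).
1 February 2019 is a Friday, so the first Sunday is February 3.
1 September 2019 is a Sunday, so Sundays fall on 1, 8, 15, 22, 29; the last is September 29.
At the standard offset (UTC−02:00), 01:00 UTC − 2h = 23:00 Kesvik Coast standard time (rolling into the previous day, 6 February 2019).
Daylight saving runs 3 February – 29 September; the standard-time date in Kesvik Coast, February 6, 2019, is inside that window, so Kesvik Coast is at UTC−01:00.
01:00 UTC − 1h = 00:00 Kesvik Coast.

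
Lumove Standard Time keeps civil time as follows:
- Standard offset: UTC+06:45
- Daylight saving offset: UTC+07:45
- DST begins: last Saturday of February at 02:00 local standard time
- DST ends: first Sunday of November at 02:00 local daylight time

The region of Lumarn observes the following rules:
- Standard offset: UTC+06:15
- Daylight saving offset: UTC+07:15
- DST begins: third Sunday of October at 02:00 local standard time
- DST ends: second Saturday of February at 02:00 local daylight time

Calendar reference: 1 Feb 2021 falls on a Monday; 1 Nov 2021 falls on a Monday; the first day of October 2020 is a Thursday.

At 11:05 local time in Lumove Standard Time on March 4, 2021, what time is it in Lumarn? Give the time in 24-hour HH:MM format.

09:35

1 February 2021 is a Monday, so Saturdays fall on 6, 13, 20, 27; the last is February 27.
1 November 2021 is a Monday, so the first Sunday is November 7.
March 4, 2021 lies within the daylight-saving period (27 February – 7 November), so Lumove Standard Time is on daylight time, UTC+07:45.
11:05 Lumove Standard Time − 7h45m = 03:20 UTC.
1 October 2020 is a Thursday, so the first Sunday is October 4 and the third is October 18.
1 February 2021 is a Monday, so the first Saturday is February 6 and the second is February 13.
At the standard offset (UTC+06:15), 03:20 UTC + 6h15m = 09:35 Lumarn standard time.
The standard-time date in Lumarn, March 4, 2021, is outside the daylight-saving period (18 October 2020 – 13 February 2021), so Lumarn is on standard time, UTC+06:15.
03:20 UTC + 6h15m = 09:35 Lumarn.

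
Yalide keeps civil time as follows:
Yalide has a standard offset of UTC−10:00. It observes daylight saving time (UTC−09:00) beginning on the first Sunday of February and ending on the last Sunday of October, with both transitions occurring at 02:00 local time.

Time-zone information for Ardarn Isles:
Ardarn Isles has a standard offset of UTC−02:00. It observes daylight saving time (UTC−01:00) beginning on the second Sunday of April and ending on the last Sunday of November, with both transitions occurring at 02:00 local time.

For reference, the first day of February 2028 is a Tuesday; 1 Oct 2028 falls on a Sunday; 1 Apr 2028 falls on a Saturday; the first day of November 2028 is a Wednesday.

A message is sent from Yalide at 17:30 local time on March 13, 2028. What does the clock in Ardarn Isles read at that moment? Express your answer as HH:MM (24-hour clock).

1 February 2028 is a Tuesday, so the first Sunday is February 6.
1 October 2028 is a Sunday, so Sundays fall on 1, 8, 15, 22, 29; the last is October 29.
March 13, 2028 falls between 6 February and 29 October, so daylight saving is in effect and Yalide is at UTC−09:00.
17:30 Yalide + 9h = 02:30 UTC (rolling into the next day, 14 March 2028).
1 April 2028 is a Saturday, so the first Sunday is April 2 and the second is April 9.
1 November 2028 is a Wednesday, so Sundays fall on 5, 12, 19, 26; the last is November 26.
At the standard offset (UTC−02:00), 02:30 UTC − 2h = 00:30 Ardarn Isles standard time.
The standard-time date in Ardarn Isles, March 14, 2028, does not fall between 9 April and 26 November, so daylight saving is not in effect and Ardarn Isles is at UTC−02:00.
02:30 UTC − 2h = 00:30 Ardarn Isles.

00:30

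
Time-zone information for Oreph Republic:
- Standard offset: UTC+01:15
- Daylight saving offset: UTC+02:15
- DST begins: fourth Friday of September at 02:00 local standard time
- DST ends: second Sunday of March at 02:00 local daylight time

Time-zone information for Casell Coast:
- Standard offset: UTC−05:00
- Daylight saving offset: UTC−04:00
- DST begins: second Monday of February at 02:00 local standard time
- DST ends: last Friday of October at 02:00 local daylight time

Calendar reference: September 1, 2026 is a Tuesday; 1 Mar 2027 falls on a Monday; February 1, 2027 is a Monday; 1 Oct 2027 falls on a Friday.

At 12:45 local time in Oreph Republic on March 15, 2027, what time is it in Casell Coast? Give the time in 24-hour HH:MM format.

07:30

1 September 2026 is a Tuesday, so the first Friday is September 4 and the fourth is September 25.
1 March 2027 is a Monday, so the first Sunday is March 7 and the second is March 14.
March 15, 2027 is outside the daylight-saving period (25 September 2026 – 14 March 2027), so Oreph Republic is on standard time, UTC+01:15.
12:45 Oreph Republic − 1h15m = 11:30 UTC.
1 February 2027 is a Monday, so the first Monday is February 1 and the second is February 8.
1 October 2027 is a Friday, so Fridays fall on 1, 8, 15, 22, 29; the last is October 29.
At the standard offset (UTC−05:00), 11:30 UTC − 5h = 06:30 Casell Coast standard time.
The standard-time date in Casell Coast, March 15, 2027, lies within the daylight-saving period (8 February – 29 October), so Casell Coast is on daylight time, UTC−04:00.
11:30 UTC − 4h = 07:30 Casell Coast.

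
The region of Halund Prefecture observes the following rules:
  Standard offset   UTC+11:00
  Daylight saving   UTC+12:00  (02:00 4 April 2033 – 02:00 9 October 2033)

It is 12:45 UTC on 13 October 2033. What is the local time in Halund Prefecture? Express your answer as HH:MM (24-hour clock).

23:45

At the standard offset (UTC+11:00), 12:45 UTC + 11h = 23:45 Halund Prefecture standard time.
Daylight saving runs 4 April – 9 October; the standard-time date in Halund Prefecture, 13 October 2033, is outside that window, so Halund Prefecture is on standard time at UTC+11:00.
12:45 UTC + 11h = 23:45 local.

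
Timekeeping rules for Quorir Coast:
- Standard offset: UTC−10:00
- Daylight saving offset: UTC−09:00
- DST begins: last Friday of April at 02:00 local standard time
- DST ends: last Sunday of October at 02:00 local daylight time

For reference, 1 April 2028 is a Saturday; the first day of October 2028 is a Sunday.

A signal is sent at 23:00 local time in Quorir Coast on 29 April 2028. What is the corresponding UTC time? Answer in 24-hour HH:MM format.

08:00

1 April 2028 is a Saturday, so Fridays fall on 7, 14, 21, 28; the last is April 28.
1 October 2028 is a Sunday, so Sundays fall on 1, 8, 15, 22, 29; the last is October 29.
Daylight saving runs 28 April – 29 October; 29 April 2028 is inside that window, so Quorir Coast is at UTC−09:00.
23:00 local + 9h = 08:00 UTC (rolling into the next day, 30 April 2028).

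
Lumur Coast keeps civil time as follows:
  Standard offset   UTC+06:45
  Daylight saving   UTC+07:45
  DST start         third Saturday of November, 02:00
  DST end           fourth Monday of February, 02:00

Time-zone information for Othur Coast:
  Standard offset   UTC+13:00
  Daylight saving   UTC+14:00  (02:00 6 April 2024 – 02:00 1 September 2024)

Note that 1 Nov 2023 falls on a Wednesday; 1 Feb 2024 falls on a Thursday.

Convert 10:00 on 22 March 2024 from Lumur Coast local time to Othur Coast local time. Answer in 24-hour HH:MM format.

1 November 2023 is a Wednesday, so the first Saturday is November 4 and the third is November 18.
1 February 2024 is a Thursday, so the first Monday is February 5 and the fourth is February 26.
22 March 2024 is outside the daylight-saving period (18 November 2023 – 26 February 2024), so Lumur Coast is on standard time, UTC+06:45.
10:00 Lumur Coast − 6h45m = 03:15 UTC.
At the standard offset (UTC+13:00), 03:15 UTC + 13h = 16:15 Othur Coast standard time.
The standard-time date in Othur Coast, 22 March 2024, is outside the daylight-saving period (6 April – 1 September), so Othur Coast is on standard time, UTC+13:00.
03:15 UTC + 13h = 16:15 Othur Coast.

16:15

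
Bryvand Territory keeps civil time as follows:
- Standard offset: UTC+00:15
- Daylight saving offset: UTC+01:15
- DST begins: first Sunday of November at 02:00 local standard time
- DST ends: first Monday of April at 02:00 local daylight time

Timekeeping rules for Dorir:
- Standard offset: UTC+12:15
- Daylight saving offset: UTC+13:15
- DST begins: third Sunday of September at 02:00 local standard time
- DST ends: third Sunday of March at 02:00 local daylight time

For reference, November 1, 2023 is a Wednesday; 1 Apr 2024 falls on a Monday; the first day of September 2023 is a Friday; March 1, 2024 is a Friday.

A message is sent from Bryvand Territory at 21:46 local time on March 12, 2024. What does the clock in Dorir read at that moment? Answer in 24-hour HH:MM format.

09:46

1 November 2023 is a Wednesday, so the first Sunday is November 5.
1 April 2024 is a Monday, so the first Monday is April 1.
Daylight saving runs 5 November 2023 – 1 April 2024; March 12, 2024 is inside that window, so Bryvand Territory is at UTC+01:15.
21:46 Bryvand Territory − 1h15m = 20:31 UTC.
1 September 2023 is a Friday, so the first Sunday is September 3 and the third is September 17.
1 March 2024 is a Friday, so the first Sunday is March 3 and the third is March 17.
At the standard offset (UTC+12:15), 20:31 UTC + 12h15m = 08:46 Dorir standard time (rolling into the next day, 13 March 2024).
The standard-time date in Dorir, March 13, 2024, falls between 17 September 2023 and 17 March 2024, so daylight saving is in effect and Dorir is at UTC+13:15.
20:31 UTC + 13h15m = 09:46 Dorir (rolling into the next day, 13 March 2024).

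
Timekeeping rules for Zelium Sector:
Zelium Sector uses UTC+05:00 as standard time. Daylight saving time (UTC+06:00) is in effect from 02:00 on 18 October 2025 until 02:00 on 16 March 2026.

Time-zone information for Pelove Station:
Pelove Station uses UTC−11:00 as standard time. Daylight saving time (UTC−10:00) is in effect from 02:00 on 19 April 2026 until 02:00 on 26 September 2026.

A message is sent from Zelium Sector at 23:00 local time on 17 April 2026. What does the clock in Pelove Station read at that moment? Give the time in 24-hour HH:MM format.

07:00

17 April 2026 does not fall between 18 October 2025 and 16 March 2026, so daylight saving is not in effect and Zelium Sector is at UTC+05:00.
23:00 Zelium Sector − 5h = 18:00 UTC.
At the standard offset (UTC−11:00), 18:00 UTC − 11h = 07:00 Pelove Station standard time.
The standard-time date in Pelove Station, 17 April 2026, does not fall between 19 April and 26 September, so daylight saving is not in effect and Pelove Station is at UTC−11:00.
18:00 UTC − 11h = 07:00 Pelove Station.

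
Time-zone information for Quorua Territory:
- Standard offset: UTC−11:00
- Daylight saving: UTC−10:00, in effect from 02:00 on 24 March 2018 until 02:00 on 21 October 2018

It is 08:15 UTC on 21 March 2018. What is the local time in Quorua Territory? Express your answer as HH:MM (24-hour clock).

21:15

At the standard offset (UTC−11:00), 08:15 UTC − 11h = 21:15 Quorua Territory standard time (rolling into the previous day, 20 March 2018).
Daylight saving runs 24 March – 21 October; the standard-time date in Quorua Territory, 20 March 2018, is outside that window, so Quorua Territory is on standard time at UTC−11:00.
08:15 UTC − 11h = 21:15 local (rolling into the previous day, 20 March 2018).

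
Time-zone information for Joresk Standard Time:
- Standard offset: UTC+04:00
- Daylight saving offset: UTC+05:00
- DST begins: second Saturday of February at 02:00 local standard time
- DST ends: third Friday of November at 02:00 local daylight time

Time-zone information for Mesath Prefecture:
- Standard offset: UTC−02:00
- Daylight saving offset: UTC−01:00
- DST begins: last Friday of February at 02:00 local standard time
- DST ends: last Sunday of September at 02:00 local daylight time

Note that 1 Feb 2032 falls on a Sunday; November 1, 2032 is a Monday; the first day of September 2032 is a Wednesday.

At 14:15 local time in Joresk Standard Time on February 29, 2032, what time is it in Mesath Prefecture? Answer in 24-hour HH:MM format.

08:15

1 February 2032 is a Sunday, so the first Saturday is February 7 and the second is February 14.
1 November 2032 is a Monday, so the first Friday is November 5 and the third is November 19.
Daylight saving runs 14 February – 19 November; February 29, 2032 is inside that window, so Joresk Standard Time is at UTC+05:00.
14:15 Joresk Standard Time − 5h = 09:15 UTC.
1 February 2032 is a Sunday, so Fridays fall on 6, 13, 20, 27; the last is February 27.
1 September 2032 is a Wednesday, so Sundays fall on 5, 12, 19, 26; the last is September 26.
At the standard offset (UTC−02:00), 09:15 UTC − 2h = 07:15 Mesath Prefecture standard time.
The standard-time date in Mesath Prefecture, February 29, 2032, lies within the daylight-saving period (27 February – 26 September), so Mesath Prefecture is on daylight time, UTC−01:00.
09:15 UTC − 1h = 08:15 Mesath Prefecture.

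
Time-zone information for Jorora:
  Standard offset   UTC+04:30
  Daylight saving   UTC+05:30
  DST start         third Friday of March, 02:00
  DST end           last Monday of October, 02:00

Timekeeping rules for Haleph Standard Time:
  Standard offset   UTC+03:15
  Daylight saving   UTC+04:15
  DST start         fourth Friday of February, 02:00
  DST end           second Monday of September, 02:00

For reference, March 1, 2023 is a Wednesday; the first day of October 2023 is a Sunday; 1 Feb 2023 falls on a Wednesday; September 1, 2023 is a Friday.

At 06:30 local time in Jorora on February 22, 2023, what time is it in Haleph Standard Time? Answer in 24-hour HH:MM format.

05:15

1 March 2023 is a Wednesday, so the first Friday is March 3 and the third is March 17.
1 October 2023 is a Sunday, so Mondays fall on 2, 9, 16, 23, 30; the last is October 30.
February 22, 2023 is outside the daylight-saving period (17 March – 30 October), so Jorora is on standard time, UTC+04:30.
06:30 Jorora − 4h30m = 02:00 UTC.
1 February 2023 is a Wednesday, so the first Friday is February 3 and the fourth is February 24.
1 September 2023 is a Friday, so the first Monday is September 4 and the second is September 11.
At the standard offset (UTC+03:15), 02:00 UTC + 3h15m = 05:15 Haleph Standard Time standard time.
Daylight saving runs 24 February – 11 September; the standard-time date in Haleph Standard Time, February 22, 2023, is outside that window, so Haleph Standard Time is on standard time at UTC+03:15.
02:00 UTC + 3h15m = 05:15 Haleph Standard Time.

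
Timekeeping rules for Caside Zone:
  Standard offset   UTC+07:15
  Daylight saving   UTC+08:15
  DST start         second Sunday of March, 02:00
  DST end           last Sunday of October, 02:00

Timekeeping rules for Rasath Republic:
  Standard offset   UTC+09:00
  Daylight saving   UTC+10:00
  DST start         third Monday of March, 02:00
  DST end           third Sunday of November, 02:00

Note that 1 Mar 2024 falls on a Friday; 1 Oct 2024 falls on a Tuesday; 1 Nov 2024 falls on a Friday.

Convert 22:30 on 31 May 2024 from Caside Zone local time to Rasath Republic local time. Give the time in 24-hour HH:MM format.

1 March 2024 is a Friday, so the first Sunday is March 3 and the second is March 10.
1 October 2024 is a Tuesday, so Sundays fall on 6, 13, 20, 27; the last is October 27.
31 May 2024 falls between 10 March and 27 October, so daylight saving is in effect and Caside Zone is at UTC+08:15.
22:30 Caside Zone − 8h15m = 14:15 UTC.
1 March 2024 is a Friday, so the first Monday is March 4 and the third is March 18.
1 November 2024 is a Friday, so the first Sunday is November 3 and the third is November 17.
At the standard offset (UTC+09:00), 14:15 UTC + 9h = 23:15 Rasath Republic standard time.
Daylight saving runs 18 March – 17 November; the standard-time date in Rasath Republic, 31 May 2024, is inside that window, so Rasath Republic is at UTC+10:00.
14:15 UTC + 10h = 00:15 Rasath Republic (rolling into the next day, 1 June 2024).

00:15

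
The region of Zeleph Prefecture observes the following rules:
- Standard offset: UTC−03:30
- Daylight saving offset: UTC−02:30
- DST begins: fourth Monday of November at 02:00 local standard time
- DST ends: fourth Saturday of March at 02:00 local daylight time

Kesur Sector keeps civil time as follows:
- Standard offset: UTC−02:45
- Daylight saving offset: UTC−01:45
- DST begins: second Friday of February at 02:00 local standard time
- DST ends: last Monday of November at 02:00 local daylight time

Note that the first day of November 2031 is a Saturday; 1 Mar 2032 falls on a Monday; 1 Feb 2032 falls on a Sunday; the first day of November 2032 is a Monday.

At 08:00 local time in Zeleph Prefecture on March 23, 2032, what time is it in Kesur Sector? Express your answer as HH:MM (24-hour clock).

1 November 2031 is a Saturday, so the first Monday is November 3 and the fourth is November 24.
1 March 2032 is a Monday, so the first Saturday is March 6 and the fourth is March 27.
March 23, 2032 falls between 24 November 2031 and 27 March 2032, so daylight saving is in effect and Zeleph Prefecture is at UTC−02:30.
08:00 Zeleph Prefecture + 2h30m = 10:30 UTC.
1 February 2032 is a Sunday, so the first Friday is February 6 and the second is February 13.
1 November 2032 is a Monday, so Mondays fall on 1, 8, 15, 22, 29; the last is November 29.
At the standard offset (UTC−02:45), 10:30 UTC − 2h45m = 07:45 Kesur Sector standard time.
The standard-time date in Kesur Sector, March 23, 2032, lies within the daylight-saving period (13 February – 29 November), so Kesur Sector is on daylight time, UTC−01:45.
10:30 UTC − 1h45m = 08:45 Kesur Sector.

08:45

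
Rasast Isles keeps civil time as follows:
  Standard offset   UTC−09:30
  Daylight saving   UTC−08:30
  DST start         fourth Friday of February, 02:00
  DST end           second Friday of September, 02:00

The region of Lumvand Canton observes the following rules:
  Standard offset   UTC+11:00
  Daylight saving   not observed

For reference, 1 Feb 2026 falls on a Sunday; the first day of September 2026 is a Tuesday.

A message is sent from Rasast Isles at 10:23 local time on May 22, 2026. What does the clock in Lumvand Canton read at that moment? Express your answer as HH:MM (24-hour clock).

05:53

1 February 2026 is a Sunday, so the first Friday is February 6 and the fourth is February 27.
1 September 2026 is a Tuesday, so the first Friday is September 4 and the second is September 11.
May 22, 2026 falls between 27 February and 11 September, so daylight saving is in effect and Rasast Isles is at UTC−08:30.
10:23 Rasast Isles + 8h30m = 18:53 UTC.
Lumvand Canton stays on UTC+11:00 all year.
18:53 UTC + 11h = 05:53 Lumvand Canton (rolling into the next day, 23 May 2026).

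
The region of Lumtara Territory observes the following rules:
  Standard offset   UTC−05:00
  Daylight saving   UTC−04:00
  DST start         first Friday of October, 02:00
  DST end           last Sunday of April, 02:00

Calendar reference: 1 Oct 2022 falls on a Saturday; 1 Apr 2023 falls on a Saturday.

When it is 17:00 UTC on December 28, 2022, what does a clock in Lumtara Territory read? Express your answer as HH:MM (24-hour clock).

13:00

1 October 2022 is a Saturday, so the first Friday is October 7.
1 April 2023 is a Saturday, so Sundays fall on 2, 9, 16, 23, 30; the last is April 30.
At the standard offset (UTC−05:00), 17:00 UTC − 5h = 12:00 Lumtara Territory standard time.
The standard-time date in Lumtara Territory, December 28, 2022, lies within the daylight-saving period (7 October 2022 – 30 April 2023), so Lumtara Territory is on daylight time, UTC−04:00.
17:00 UTC − 4h = 13:00 local.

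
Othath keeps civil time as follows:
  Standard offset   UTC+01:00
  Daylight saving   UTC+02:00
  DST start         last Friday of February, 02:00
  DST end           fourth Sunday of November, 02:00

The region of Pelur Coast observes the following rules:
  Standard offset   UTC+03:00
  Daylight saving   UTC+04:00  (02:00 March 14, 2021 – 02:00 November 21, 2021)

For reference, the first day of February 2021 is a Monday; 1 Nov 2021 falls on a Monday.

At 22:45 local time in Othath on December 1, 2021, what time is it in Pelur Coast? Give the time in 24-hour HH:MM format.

1 February 2021 is a Monday, so Fridays fall on 5, 12, 19, 26; the last is February 26.
1 November 2021 is a Monday, so the first Sunday is November 7 and the fourth is November 28.
December 1, 2021 does not fall between 26 February and 28 November, so daylight saving is not in effect and Othath is at UTC+01:00.
22:45 Othath − 1h = 21:45 UTC.
At the standard offset (UTC+03:00), 21:45 UTC + 3h = 00:45 Pelur Coast standard time (rolling into the next day, 2 December 2021).
The standard-time date in Pelur Coast, December 2, 2021, is outside the daylight-saving period (14 March – 21 November), so Pelur Coast is on standard time, UTC+03:00.
21:45 UTC + 3h = 00:45 Pelur Coast (rolling into the next day, 2 December 2021).

00:45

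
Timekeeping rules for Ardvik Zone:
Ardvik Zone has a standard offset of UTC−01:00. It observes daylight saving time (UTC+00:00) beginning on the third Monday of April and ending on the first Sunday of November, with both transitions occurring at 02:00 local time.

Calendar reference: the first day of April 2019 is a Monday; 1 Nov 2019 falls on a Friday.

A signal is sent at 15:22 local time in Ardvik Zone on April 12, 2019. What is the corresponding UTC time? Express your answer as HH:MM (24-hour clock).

1 April 2019 is a Monday, so the first Monday is April 1 and the third is April 15.
1 November 2019 is a Friday, so the first Sunday is November 3.
Daylight saving runs 15 April – 3 November; April 12, 2019 is outside that window, so Ardvik Zone is on standard time at UTC−01:00.
15:22 local + 1h = 16:22 UTC.

16:22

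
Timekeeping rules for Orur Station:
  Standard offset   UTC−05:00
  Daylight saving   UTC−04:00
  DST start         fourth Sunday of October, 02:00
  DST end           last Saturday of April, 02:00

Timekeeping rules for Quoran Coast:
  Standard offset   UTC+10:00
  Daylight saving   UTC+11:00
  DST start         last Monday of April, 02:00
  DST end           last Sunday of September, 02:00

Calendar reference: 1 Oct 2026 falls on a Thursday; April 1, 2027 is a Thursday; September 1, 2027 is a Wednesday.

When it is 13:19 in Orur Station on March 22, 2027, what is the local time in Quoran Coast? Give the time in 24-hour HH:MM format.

1 October 2026 is a Thursday, so the first Sunday is October 4 and the fourth is October 25.
1 April 2027 is a Thursday, so Saturdays fall on 3, 10, 17, 24; the last is April 24.
March 22, 2027 falls between 25 October 2026 and 24 April 2027, so daylight saving is in effect and Orur Station is at UTC−04:00.
13:19 Orur Station + 4h = 17:19 UTC.
1 April 2027 is a Thursday, so Mondays fall on 5, 12, 19, 26; the last is April 26.
1 September 2027 is a Wednesday, so Sundays fall on 5, 12, 19, 26; the last is September 26.
At the standard offset (UTC+10:00), 17:19 UTC + 10h = 03:19 Quoran Coast standard time (rolling into the next day, 23 March 2027).
Daylight saving runs 26 April – 26 September; the standard-time date in Quoran Coast, March 23, 2027, is outside that window, so Quoran Coast is on standard time at UTC+10:00.
17:19 UTC + 10h = 03:19 Quoran Coast (rolling into the next day, 23 March 2027).

03:19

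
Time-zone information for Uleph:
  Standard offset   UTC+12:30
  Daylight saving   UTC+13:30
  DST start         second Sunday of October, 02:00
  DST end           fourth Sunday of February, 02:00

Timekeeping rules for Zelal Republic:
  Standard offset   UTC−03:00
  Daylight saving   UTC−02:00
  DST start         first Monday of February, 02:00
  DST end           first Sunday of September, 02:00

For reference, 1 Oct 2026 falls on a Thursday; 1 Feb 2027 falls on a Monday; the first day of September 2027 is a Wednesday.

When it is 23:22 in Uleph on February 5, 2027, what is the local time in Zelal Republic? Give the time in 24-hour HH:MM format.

1 October 2026 is a Thursday, so the first Sunday is October 4 and the second is October 11.
1 February 2027 is a Monday, so the first Sunday is February 7 and the fourth is February 28.
February 5, 2027 lies within the daylight-saving period (11 October 2026 – 28 February 2027), so Uleph is on daylight time, UTC+13:30.
23:22 Uleph − 13h30m = 09:52 UTC.
1 February 2027 is a Monday, so the first Monday is February 1.
1 September 2027 is a Wednesday, so the first Sunday is September 5.
At the standard offset (UTC−03:00), 09:52 UTC − 3h = 06:52 Zelal Republic standard time.
The standard-time date in Zelal Republic, February 5, 2027, falls between 1 February and 5 September, so daylight saving is in effect and Zelal Republic is at UTC−02:00.
09:52 UTC − 2h = 07:52 Zelal Republic.

07:52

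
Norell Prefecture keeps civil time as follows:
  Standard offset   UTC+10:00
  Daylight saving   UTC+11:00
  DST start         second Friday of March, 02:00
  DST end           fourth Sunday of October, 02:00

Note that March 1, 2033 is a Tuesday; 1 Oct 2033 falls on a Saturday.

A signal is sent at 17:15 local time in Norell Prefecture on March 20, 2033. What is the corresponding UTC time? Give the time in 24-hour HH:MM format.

06:15

1 March 2033 is a Tuesday, so the first Friday is March 4 and the second is March 11.
1 October 2033 is a Saturday, so the first Sunday is October 2 and the fourth is October 23.
March 20, 2033 falls between 11 March and 23 October, so daylight saving is in effect and Norell Prefecture is at UTC+11:00.
17:15 local − 11h = 06:15 UTC.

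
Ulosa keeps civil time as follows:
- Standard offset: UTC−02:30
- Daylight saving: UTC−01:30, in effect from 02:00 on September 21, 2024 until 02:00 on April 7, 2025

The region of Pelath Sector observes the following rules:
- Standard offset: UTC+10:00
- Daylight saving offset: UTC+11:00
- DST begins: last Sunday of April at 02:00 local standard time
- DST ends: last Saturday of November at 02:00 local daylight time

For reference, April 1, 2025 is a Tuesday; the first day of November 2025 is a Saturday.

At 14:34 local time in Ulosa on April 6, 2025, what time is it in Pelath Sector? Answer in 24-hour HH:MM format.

Daylight saving runs 21 September 2024 – 7 April 2025; April 6, 2025 is inside that window, so Ulosa is at UTC−01:30.
14:34 Ulosa + 1h30m = 16:04 UTC.
1 April 2025 is a Tuesday, so Sundays fall on 6, 13, 20, 27; the last is April 27.
1 November 2025 is a Saturday, so Saturdays fall on 1, 8, 15, 22, 29; the last is November 29.
At the standard offset (UTC+10:00), 16:04 UTC + 10h = 02:04 Pelath Sector standard time (rolling into the next day, 7 April 2025).
The standard-time date in Pelath Sector, April 7, 2025, does not fall between 27 April and 29 November, so daylight saving is not in effect and Pelath Sector is at UTC+10:00.
16:04 UTC + 10h = 02:04 Pelath Sector (rolling into the next day, 7 April 2025).

02:04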